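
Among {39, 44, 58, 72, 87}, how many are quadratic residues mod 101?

(39/101) = -1 → non-residue.
(44/101) = -1 → non-residue.
(58/101) = +1 → QR.
(72/101) = -1 → non-residue.
(87/101) = +1 → QR.
Total quadratic residues among the 5: 2.

2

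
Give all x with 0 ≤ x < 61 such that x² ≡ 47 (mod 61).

13, 48

61 ≡ 1 (mod 4), so we find a root by search.
Trying successive values, 13² = 169 ≡ 47 (mod 61). The other root is 61 − 13 = 48.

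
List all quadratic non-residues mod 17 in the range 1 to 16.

Square k = 1,…,8 (k and 17−k give the same square):
1²=1, 2²=4, 3²=9, 4²=16, 5²≡8, 6²≡2, 7²≡15, 8²≡13 (mod 17).
The residues are {1, 2, 4, 8, 9, 13, 15, 16}; the non-residues are the remaining 8 nonzero classes.

3,5,6,7,10,11,12,14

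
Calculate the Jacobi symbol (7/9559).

-1

Reciprocity: 7 ≡ 3 and 9559 ≡ 3 (mod 4), so (7/9559) = −(9559/7).
Reduce top mod 7: now compute (4/7).
Pull out 2^2: since 7 ≡ 7 (mod 8), (2/7) = +1, so (2/7)^2 = +1.
Reached (1/7) = 1. Collecting the sign flips along the way, the symbol is -1.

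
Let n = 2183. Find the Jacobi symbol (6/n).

1

Pull out 2: since 2183 ≡ 7 (mod 8), (2/2183) = +1.
Reciprocity: 3 ≡ 3 and 2183 ≡ 3 (mod 4), so (3/2183) = −(2183/3).
Reduce top mod 3: now compute (2/3).
Pull out 2: since 3 ≡ 3 (mod 8), (2/3) = -1.
Reached (1/3) = 1. Collecting the sign flips along the way, the symbol is +1.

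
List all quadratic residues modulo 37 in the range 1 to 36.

Square k = 1,…,18 (k and 37−k give the same square):
1²=1, 2²=4, 3²=9, 4²=16, 5²=25, 6²=36, 7²≡12, 8²≡27, 9²≡7, 10²≡26, 11²≡10, 12²≡33, 13²≡21, 14²≡11, 15²≡3, 16²≡34, 17²≡30, 18²≡28 (mod 37).
So the quadratic residues mod 37 are {1, 3, 4, 7, 9, 10, 11, 12, 16, 21, 25, 26, 27, 28, 30, 33, 34, 36}.

1,3,4,7,9,10,11,12,16,21,25,26,27,28,30,33,34,36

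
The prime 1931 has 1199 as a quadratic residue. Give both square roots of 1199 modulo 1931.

Since 1931 ≡ 3 (mod 4), a square root of 1199 is 1199^((1931+1)/4) = 1199^483 mod 1931.
Repeated squaring: 1199^2≡937, 1199^4≡1295, 1199^8≡917, 1199^16≡904, 1199^32≡403, 1199^64≡205, 1199^128≡1474, 1199^256≡301 (mod 1931).
1199^483 = 1199^(256+128+64+32+2+1) ≡ 209 (mod 1931).
Check: 209² = 43681 ≡ 1199 (mod 1931). The two roots are 209 and 1722.

209, 1722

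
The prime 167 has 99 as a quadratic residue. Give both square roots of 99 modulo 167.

Since 167 ≡ 3 (mod 4), a square root of 99 is 99^((167+1)/4) = 99^42 mod 167.
Repeated squaring: 99^2≡115, 99^4≡32, 99^8≡22, 99^16≡150, 99^32≡122 (mod 167).
99^42 = 99^(32+8+2) ≡ 44 (mod 167).
Check: 44² = 1936 ≡ 99 (mod 167). The two roots are 44 and 123.

44, 123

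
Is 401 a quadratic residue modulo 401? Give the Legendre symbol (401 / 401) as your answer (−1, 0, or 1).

First reduce: 401 ≡ 0 (mod 401).
Top reduces to 0: gcd > 1, so the symbol is 0.

0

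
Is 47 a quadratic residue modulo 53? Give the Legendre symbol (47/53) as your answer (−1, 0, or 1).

Reciprocity: 47 ≡ 3 and 53 ≡ 1 (mod 4), so (47/53) = +(53/47).
Reduce top mod 47: now compute (6/47).
Pull out 2: since 47 ≡ 7 (mod 8), (2/47) = +1.
Reciprocity: 3 ≡ 3 and 47 ≡ 3 (mod 4), so (3/47) = −(47/3).
Reduce top mod 3: now compute (2/3).
Pull out 2: since 3 ≡ 3 (mod 8), (2/3) = -1.
Reached (1/3) = 1. Collecting the sign flips along the way, the symbol is +1.

1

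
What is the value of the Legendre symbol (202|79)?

1

Euler's criterion: (202/79) ≡ 44^39 (mod 79).
44^2 ≡ 40 (mod 79)
44^4 ≡ 20 (mod 79)
44^8 ≡ 5 (mod 79)
44^16 ≡ 25 (mod 79)
44^32 ≡ 72 (mod 79)
44^39 = 44^(32+4+2+1) ≡ 1 (mod 79).
Result is 1, so (202/79) = 1.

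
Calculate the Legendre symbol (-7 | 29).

Euler's criterion: (-7/29) ≡ 22^14 (mod 29).
22^2 ≡ 20 (mod 29)
22^4 ≡ 23 (mod 29)
22^8 ≡ 7 (mod 29)
22^14 = 22^(8+4+2) ≡ 1 (mod 29).
Result is 1, so (-7/29) = 1.

1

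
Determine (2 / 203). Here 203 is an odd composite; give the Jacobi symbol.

Pull out 2: since 203 ≡ 3 (mod 8), (2/203) = -1.
Reached (1/203) = 1. Collecting the sign flips along the way, the symbol is -1.

-1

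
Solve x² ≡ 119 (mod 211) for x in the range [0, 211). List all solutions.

69, 142

Since 211 ≡ 3 (mod 4), a square root of 119 is 119^((211+1)/4) = 119^53 mod 211.
Repeated squaring: 119^2≡24, 119^4≡154, 119^8≡84, 119^16≡93, 119^32≡209 (mod 211).
119^53 = 119^(32+16+4+1) ≡ 69 (mod 211).
Check: 69² = 4761 ≡ 119 (mod 211). The two roots are 69 and 142.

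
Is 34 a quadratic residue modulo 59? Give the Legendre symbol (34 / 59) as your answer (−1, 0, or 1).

-1

Pull out 2: since 59 ≡ 3 (mod 8), (2/59) = -1.
Reciprocity: 17 ≡ 1 and 59 ≡ 3 (mod 4), so (17/59) = +(59/17).
Reduce top mod 17: now compute (8/17).
Pull out 2^3: since 17 ≡ 1 (mod 8), (2/17) = +1, so (2/17)^3 = +1.
Reached (1/17) = 1. Collecting the sign flips along the way, the symbol is -1.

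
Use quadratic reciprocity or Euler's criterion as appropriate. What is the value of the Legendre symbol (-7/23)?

1

Euler's criterion: (-7/23) ≡ 16^11 (mod 23).
16^2 ≡ 3 (mod 23)
16^4 ≡ 9 (mod 23)
16^8 ≡ 12 (mod 23)
16^11 = 16^(8+2+1) ≡ 1 (mod 23).
Result is 1, so (-7/23) = 1.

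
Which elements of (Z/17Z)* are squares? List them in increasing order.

Square k = 1,…,8 (k and 17−k give the same square):
1²=1, 2²=4, 3²=9, 4²=16, 5²≡8, 6²≡2, 7²≡15, 8²≡13 (mod 17).
So the quadratic residues mod 17 are {1, 2, 4, 8, 9, 13, 15, 16}.

1 2 4 8 9 13 15 16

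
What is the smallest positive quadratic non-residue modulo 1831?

(2/1831) = +1, so 2 is a residue.
(3/1831) = −1, so 3 is the smallest positive non-residue mod 1831.

3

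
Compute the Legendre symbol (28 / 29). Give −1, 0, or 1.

1

Euler's criterion: (28/29) ≡ 28^14 (mod 29).
28^2 ≡ 1 (mod 29)
28^4 ≡ 1 (mod 29)
28^8 ≡ 1 (mod 29)
28^14 = 28^(8+4+2) ≡ 1 (mod 29).
Result is 1, so (28/29) = 1.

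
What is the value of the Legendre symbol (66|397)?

Pull out 2: since 397 ≡ 5 (mod 8), (2/397) = -1.
Reciprocity: 33 ≡ 1 and 397 ≡ 1 (mod 4), so (33/397) = +(397/33).
Reduce top mod 33: now compute (1/33).
Reached (1/33) = 1. Collecting the sign flips along the way, the symbol is -1.

-1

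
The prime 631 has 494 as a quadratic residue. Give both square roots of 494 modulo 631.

Since 631 ≡ 3 (mod 4), a square root of 494 is 494^((631+1)/4) = 494^158 mod 631.
Repeated squaring: 494^2≡470, 494^4≡50, 494^8≡607, 494^16≡576, 494^32≡501, 494^64≡494, 494^128≡470 (mod 631).
494^158 = 494^(128+16+8+4+2) ≡ 501 (mod 631).
Check: 501² = 251001 ≡ 494 (mod 631). The two roots are 130 and 501.

130, 501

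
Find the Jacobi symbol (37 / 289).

Reciprocity: 37 ≡ 1 and 289 ≡ 1 (mod 4), so (37/289) = +(289/37).
Reduce top mod 37: now compute (30/37).
Pull out 2: since 37 ≡ 5 (mod 8), (2/37) = -1.
Reciprocity: 15 ≡ 3 and 37 ≡ 1 (mod 4), so (15/37) = +(37/15).
Reduce top mod 15: now compute (7/15).
Reciprocity: 7 ≡ 3 and 15 ≡ 3 (mod 4), so (7/15) = −(15/7).
Reduce top mod 7: now compute (1/7).
Reached (1/7) = 1. Collecting the sign flips along the way, the symbol is +1.

1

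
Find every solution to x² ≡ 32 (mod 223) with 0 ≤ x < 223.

60, 163

Since 223 ≡ 3 (mod 4), a square root of 32 is 32^((223+1)/4) = 32^56 mod 223.
Repeated squaring: 32^2≡132, 32^4≡30, 32^8≡8, 32^16≡64, 32^32≡82 (mod 223).
32^56 = 32^(32+16+8) ≡ 60 (mod 223).
Check: 60² = 3600 ≡ 32 (mod 223). The two roots are 60 and 163.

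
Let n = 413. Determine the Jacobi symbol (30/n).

-1

Pull out 2: since 413 ≡ 5 (mod 8), (2/413) = -1.
Reciprocity: 15 ≡ 3 and 413 ≡ 1 (mod 4), so (15/413) = +(413/15).
Reduce top mod 15: now compute (8/15).
Pull out 2^3: since 15 ≡ 7 (mod 8), (2/15) = +1, so (2/15)^3 = +1.
Reached (1/15) = 1. Collecting the sign flips along the way, the symbol is -1.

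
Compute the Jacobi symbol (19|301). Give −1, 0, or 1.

Reciprocity: 19 ≡ 3 and 301 ≡ 1 (mod 4), so (19/301) = +(301/19).
Reduce top mod 19: now compute (16/19).
Pull out 2^4: since 19 ≡ 3 (mod 8), (2/19) = -1, so (2/19)^4 = +1.
Reached (1/19) = 1. Collecting the sign flips along the way, the symbol is +1.

1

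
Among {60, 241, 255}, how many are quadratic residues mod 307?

2

(60/307) = +1 → QR.
(241/307) = -1 → non-residue.
(255/307) = +1 → QR.
Total quadratic residues among the 3: 2.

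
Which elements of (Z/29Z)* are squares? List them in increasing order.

1,4,5,6,7,9,13,16,20,22,23,24,25,28

Square k = 1,…,14 (k and 29−k give the same square):
1²=1, 2²=4, 3²=9, 4²=16, 5²=25, 6²≡7, 7²≡20, 8²≡6, 9²≡23, 10²≡13, 11²≡5, 12²≡28, 13²≡24, 14²≡22 (mod 29).
So the quadratic residues mod 29 are {1, 4, 5, 6, 7, 9, 13, 16, 20, 22, 23, 24, 25, 28}.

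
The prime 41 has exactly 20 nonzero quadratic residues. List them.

Square k = 1,…,20 (k and 41−k give the same square):
1²=1, 2²=4, 3²=9, 4²=16, 5²=25, 6²=36, 7²≡8, 8²≡23, 9²≡40, 10²≡18, 11²≡39, 12²≡21, 13²≡5, 14²≡32, 15²≡20, 16²≡10, 17²≡2, 18²≡37, 19²≡33, 20²≡31 (mod 41).
So the quadratic residues mod 41 are {1, 2, 4, 5, 8, 9, 10, 16, 18, 20, 21, 23, 25, 31, 32, 33, 36, 37, 39, 40}.

1, 2, 4, 5, 8, 9, 10, 16, 18, 20, 21, 23, 25, 31, 32, 33, 36, 37, 39, 40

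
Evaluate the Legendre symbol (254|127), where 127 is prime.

0

First reduce: 254 ≡ 0 (mod 127).
Top reduces to 0: gcd > 1, so the symbol is 0.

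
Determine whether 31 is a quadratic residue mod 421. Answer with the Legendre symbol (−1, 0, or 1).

1

Reciprocity: 31 ≡ 3 and 421 ≡ 1 (mod 4), so (31/421) = +(421/31).
Reduce top mod 31: now compute (18/31).
Pull out 2: since 31 ≡ 7 (mod 8), (2/31) = +1.
Reciprocity: 9 ≡ 1 and 31 ≡ 3 (mod 4), so (9/31) = +(31/9).
Reduce top mod 9: now compute (4/9).
Pull out 2^2: since 9 ≡ 1 (mod 8), (2/9) = +1, so (2/9)^2 = +1.
Reached (1/9) = 1. Collecting the sign flips along the way, the symbol is +1.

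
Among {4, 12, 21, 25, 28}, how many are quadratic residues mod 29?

3

(4/29) = +1 → QR.
(12/29) = -1 → non-residue.
(21/29) = -1 → non-residue.
(25/29) = +1 → QR.
(28/29) = +1 → QR.
Total quadratic residues among the 5: 3.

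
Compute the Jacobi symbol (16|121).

1

Pull out 2^4: since 121 ≡ 1 (mod 8), (2/121) = +1, so (2/121)^4 = +1.
Reached (1/121) = 1. Collecting the sign flips along the way, the symbol is +1.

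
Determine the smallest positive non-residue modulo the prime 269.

2

(2/269) = −1, so 2 is the smallest positive non-residue mod 269.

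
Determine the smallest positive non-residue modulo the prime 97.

5

(2/97) = +1, so 2 is a residue.
(3/97) = +1, so 3 is a residue.
(4/97) = +1, so 4 is a residue.
(5/97) = −1, so 5 is the smallest positive non-residue mod 97.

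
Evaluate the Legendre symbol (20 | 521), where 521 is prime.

Pull out 2^2: since 521 ≡ 1 (mod 8), (2/521) = +1, so (2/521)^2 = +1.
Reciprocity: 5 ≡ 1 and 521 ≡ 1 (mod 4), so (5/521) = +(521/5).
Reduce top mod 5: now compute (1/5).
Reached (1/5) = 1. Collecting the sign flips along the way, the symbol is +1.

1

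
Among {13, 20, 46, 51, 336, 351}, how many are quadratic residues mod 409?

(13/409) = -1 → non-residue.
(20/409) = +1 → QR.
(46/409) = +1 → QR.
(51/409) = +1 → QR.
(336/409) = -1 → non-residue.
(351/409) = -1 → non-residue.
Total quadratic residues among the 6: 3.

3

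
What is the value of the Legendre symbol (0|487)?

0

Top reduces to 0: gcd > 1, so the symbol is 0.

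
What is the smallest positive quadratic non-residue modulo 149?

2

(2/149) = −1, so 2 is the smallest positive non-residue mod 149.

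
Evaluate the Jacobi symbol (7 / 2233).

0

Reciprocity: 7 ≡ 3 and 2233 ≡ 1 (mod 4), so (7/2233) = +(2233/7).
Reduce top mod 7: now compute (0/7).
Top reduces to 0: gcd > 1, so the symbol is 0.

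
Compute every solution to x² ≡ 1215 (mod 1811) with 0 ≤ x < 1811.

163, 1648

Since 1811 ≡ 3 (mod 4), a square root of 1215 is 1215^((1811+1)/4) = 1215^453 mod 1811.
Repeated squaring: 1215^2≡260, 1215^4≡593, 1215^8≡315, 1215^16≡1431, 1215^32≡1331, 1215^64≡403, 1215^128≡1230, 1215^256≡715 (mod 1811).
1215^453 = 1215^(256+128+64+4+1) ≡ 163 (mod 1811).
Check: 163² = 26569 ≡ 1215 (mod 1811). The two roots are 163 and 1648.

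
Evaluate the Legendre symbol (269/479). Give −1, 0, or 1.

Reciprocity: 269 ≡ 1 and 479 ≡ 3 (mod 4), so (269/479) = +(479/269).
Reduce top mod 269: now compute (210/269).
Pull out 2: since 269 ≡ 5 (mod 8), (2/269) = -1.
Reciprocity: 105 ≡ 1 and 269 ≡ 1 (mod 4), so (105/269) = +(269/105).
Reduce top mod 105: now compute (59/105).
Reciprocity: 59 ≡ 3 and 105 ≡ 1 (mod 4), so (59/105) = +(105/59).
Reduce top mod 59: now compute (46/59).
Pull out 2: since 59 ≡ 3 (mod 8), (2/59) = -1.
Reciprocity: 23 ≡ 3 and 59 ≡ 3 (mod 4), so (23/59) = −(59/23).
Reduce top mod 23: now compute (13/23).
Reciprocity: 13 ≡ 1 and 23 ≡ 3 (mod 4), so (13/23) = +(23/13).
Reduce top mod 13: now compute (10/13).
Pull out 2: since 13 ≡ 5 (mod 8), (2/13) = -1.
Reciprocity: 5 ≡ 1 and 13 ≡ 1 (mod 4), so (5/13) = +(13/5).
Reduce top mod 5: now compute (3/5).
Reciprocity: 3 ≡ 3 and 5 ≡ 1 (mod 4), so (3/5) = +(5/3).
Reduce top mod 3: now compute (2/3).
Pull out 2: since 3 ≡ 3 (mod 8), (2/3) = -1.
Reached (1/3) = 1. Collecting the sign flips along the way, the symbol is -1.

-1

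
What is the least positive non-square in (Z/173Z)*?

2

(2/173) = −1, so 2 is the smallest positive non-residue mod 173.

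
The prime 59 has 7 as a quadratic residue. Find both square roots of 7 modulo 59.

Since 59 ≡ 3 (mod 4), a square root of 7 is 7^((59+1)/4) = 7^15 mod 59.
Repeated squaring: 7^2≡49, 7^4≡41, 7^8≡29 (mod 59).
7^15 = 7^(8+4+2+1) ≡ 19 (mod 59).
Check: 19² = 361 ≡ 7 (mod 59). The two roots are 19 and 40.

19, 40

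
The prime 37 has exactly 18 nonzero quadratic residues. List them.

Square k = 1,…,18 (k and 37−k give the same square):
1²=1, 2²=4, 3²=9, 4²=16, 5²=25, 6²=36, 7²≡12, 8²≡27, 9²≡7, 10²≡26, 11²≡10, 12²≡33, 13²≡21, 14²≡11, 15²≡3, 16²≡34, 17²≡30, 18²≡28 (mod 37).
So the quadratic residues mod 37 are {1, 3, 4, 7, 9, 10, 11, 12, 16, 21, 25, 26, 27, 28, 30, 33, 34, 36}.

1,3,4,7,9,10,11,12,16,21,25,26,27,28,30,33,34,36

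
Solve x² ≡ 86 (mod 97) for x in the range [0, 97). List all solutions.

38, 59

97 ≡ 1 (mod 4), so we find a root by search.
Trying successive values, 38² = 1444 ≡ 86 (mod 97). The other root is 97 − 38 = 59.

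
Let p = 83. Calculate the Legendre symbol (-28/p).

-1

Euler's criterion: (-28/83) ≡ 55^41 (mod 83).
55^2 ≡ 37 (mod 83)
55^4 ≡ 41 (mod 83)
55^8 ≡ 21 (mod 83)
55^16 ≡ 26 (mod 83)
55^32 ≡ 12 (mod 83)
55^41 = 55^(32+8+1) ≡ 82 (mod 83).
Result is 82 ≡ −1, so (-28/83) = −1.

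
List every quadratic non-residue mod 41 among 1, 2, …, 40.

Square k = 1,…,20 (k and 41−k give the same square):
1²=1, 2²=4, 3²=9, 4²=16, 5²=25, 6²=36, 7²≡8, 8²≡23, 9²≡40, 10²≡18, 11²≡39, 12²≡21, 13²≡5, 14²≡32, 15²≡20, 16²≡10, 17²≡2, 18²≡37, 19²≡33, 20²≡31 (mod 41).
The residues are {1, 2, 4, 5, 8, 9, 10, 16, 18, 20, 21, 23, 25, 31, 32, 33, 36, 37, 39, 40}; the non-residues are the remaining 20 nonzero classes.

3 6 7 11 12 13 14 15 17 19 22 24 26 27 28 29 30 34 35 38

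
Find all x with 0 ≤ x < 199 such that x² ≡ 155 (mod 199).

Since 199 ≡ 3 (mod 4), a square root of 155 is 155^((199+1)/4) = 155^50 mod 199.
Repeated squaring: 155^2≡145, 155^4≡130, 155^8≡184, 155^16≡26, 155^32≡79 (mod 199).
155^50 = 155^(32+16+2) ≡ 126 (mod 199).
Check: 126² = 15876 ≡ 155 (mod 199). The two roots are 73 and 126.

73, 126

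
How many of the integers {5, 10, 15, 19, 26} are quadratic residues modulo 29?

1

(5/29) = +1 → QR.
(10/29) = -1 → non-residue.
(15/29) = -1 → non-residue.
(19/29) = -1 → non-residue.
(26/29) = -1 → non-residue.
Total quadratic residues among the 5: 1.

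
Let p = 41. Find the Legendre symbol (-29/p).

Euler's criterion: (-29/41) ≡ 12^20 (mod 41).
12^2 ≡ 21 (mod 41)
12^4 ≡ 31 (mod 41)
12^8 ≡ 18 (mod 41)
12^16 ≡ 37 (mod 41)
12^20 = 12^(16+4) ≡ 40 (mod 41).
Result is 40 ≡ −1, so (-29/41) = −1.

-1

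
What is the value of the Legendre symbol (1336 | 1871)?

Pull out 2^3: since 1871 ≡ 7 (mod 8), (2/1871) = +1, so (2/1871)^3 = +1.
Reciprocity: 167 ≡ 3 and 1871 ≡ 3 (mod 4), so (167/1871) = −(1871/167).
Reduce top mod 167: now compute (34/167).
Pull out 2: since 167 ≡ 7 (mod 8), (2/167) = +1.
Reciprocity: 17 ≡ 1 and 167 ≡ 3 (mod 4), so (17/167) = +(167/17).
Reduce top mod 17: now compute (14/17).
Pull out 2: since 17 ≡ 1 (mod 8), (2/17) = +1.
Reciprocity: 7 ≡ 3 and 17 ≡ 1 (mod 4), so (7/17) = +(17/7).
Reduce top mod 7: now compute (3/7).
Reciprocity: 3 ≡ 3 and 7 ≡ 3 (mod 4), so (3/7) = −(7/3).
Reduce top mod 3: now compute (1/3).
Reached (1/3) = 1. Collecting the sign flips along the way, the symbol is +1.

1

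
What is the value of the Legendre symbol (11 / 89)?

1

Reciprocity: 11 ≡ 3 and 89 ≡ 1 (mod 4), so (11/89) = +(89/11).
Reduce top mod 11: now compute (1/11).
Reached (1/11) = 1. Collecting the sign flips along the way, the symbol is +1.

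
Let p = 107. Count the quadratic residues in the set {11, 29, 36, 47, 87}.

5

(11/107) = +1 → QR.
(29/107) = +1 → QR.
(36/107) = +1 → QR.
(47/107) = +1 → QR.
(87/107) = +1 → QR.
Total quadratic residues among the 5: 5.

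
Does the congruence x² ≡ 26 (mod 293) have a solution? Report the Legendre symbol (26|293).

1

Pull out 2: since 293 ≡ 5 (mod 8), (2/293) = -1.
Reciprocity: 13 ≡ 1 and 293 ≡ 1 (mod 4), so (13/293) = +(293/13).
Reduce top mod 13: now compute (7/13).
Reciprocity: 7 ≡ 3 and 13 ≡ 1 (mod 4), so (7/13) = +(13/7).
Reduce top mod 7: now compute (6/7).
Pull out 2: since 7 ≡ 7 (mod 8), (2/7) = +1.
Reciprocity: 3 ≡ 3 and 7 ≡ 3 (mod 4), so (3/7) = −(7/3).
Reduce top mod 3: now compute (1/3).
Reached (1/3) = 1. Collecting the sign flips along the way, the symbol is +1.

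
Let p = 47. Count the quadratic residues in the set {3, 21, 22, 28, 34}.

(3/47) = +1 → QR.
(21/47) = +1 → QR.
(22/47) = -1 → non-residue.
(28/47) = +1 → QR.
(34/47) = +1 → QR.
Total quadratic residues among the 5: 4.

4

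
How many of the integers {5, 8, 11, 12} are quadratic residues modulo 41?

2

(5/41) = +1 → QR.
(8/41) = +1 → QR.
(11/41) = -1 → non-residue.
(12/41) = -1 → non-residue.
Total quadratic residues among the 4: 2.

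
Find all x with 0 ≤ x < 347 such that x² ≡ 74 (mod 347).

132, 215

Since 347 ≡ 3 (mod 4), a square root of 74 is 74^((347+1)/4) = 74^87 mod 347.
Repeated squaring: 74^2≡271, 74^4≡224, 74^8≡208, 74^16≡236, 74^32≡176, 74^64≡93 (mod 347).
74^87 = 74^(64+16+4+2+1) ≡ 132 (mod 347).
Check: 132² = 17424 ≡ 74 (mod 347). The two roots are 132 and 215.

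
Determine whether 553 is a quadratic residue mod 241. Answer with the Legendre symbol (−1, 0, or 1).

-1

First reduce: 553 ≡ 71 (mod 241).
Reciprocity: 71 ≡ 3 and 241 ≡ 1 (mod 4), so (71/241) = +(241/71).
Reduce top mod 71: now compute (28/71).
Pull out 2^2: since 71 ≡ 7 (mod 8), (2/71) = +1, so (2/71)^2 = +1.
Reciprocity: 7 ≡ 3 and 71 ≡ 3 (mod 4), so (7/71) = −(71/7).
Reduce top mod 7: now compute (1/7).
Reached (1/7) = 1. Collecting the sign flips along the way, the symbol is -1.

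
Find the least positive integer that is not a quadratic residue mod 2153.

(2/2153) = +1, so 2 is a residue.
(3/2153) = −1, so 3 is the smallest positive non-residue mod 2153.

3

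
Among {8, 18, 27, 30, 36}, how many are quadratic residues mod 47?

(8/47) = +1 → QR.
(18/47) = +1 → QR.
(27/47) = +1 → QR.
(30/47) = -1 → non-residue.
(36/47) = +1 → QR.
Total quadratic residues among the 5: 4.

4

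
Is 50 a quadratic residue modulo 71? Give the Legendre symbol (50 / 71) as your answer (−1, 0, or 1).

Euler's criterion: (50/71) ≡ 50^35 (mod 71).
50^2 ≡ 15 (mod 71)
50^4 ≡ 12 (mod 71)
50^8 ≡ 2 (mod 71)
50^16 ≡ 4 (mod 71)
50^32 ≡ 16 (mod 71)
50^35 = 50^(32+2+1) ≡ 1 (mod 71).
Result is 1, so (50/71) = 1.

1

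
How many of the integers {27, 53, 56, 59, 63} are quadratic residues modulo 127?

0

(27/127) = -1 → non-residue.
(53/127) = -1 → non-residue.
(56/127) = -1 → non-residue.
(59/127) = -1 → non-residue.
(63/127) = -1 → non-residue.
Total quadratic residues among the 5: 0.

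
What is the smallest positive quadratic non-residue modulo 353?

(2/353) = +1, so 2 is a residue.
(3/353) = −1, so 3 is the smallest positive non-residue mod 353.

3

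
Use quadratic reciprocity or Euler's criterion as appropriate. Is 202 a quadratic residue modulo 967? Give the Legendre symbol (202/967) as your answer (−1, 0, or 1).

1

Euler's criterion: (202/967) ≡ 202^483 (mod 967).
202^2 ≡ 190 (mod 967)
202^4 ≡ 321 (mod 967)
202^8 ≡ 539 (mod 967)
202^16 ≡ 421 (mod 967)
202^32 ≡ 280 (mod 967)
202^64 ≡ 73 (mod 967)
202^128 ≡ 494 (mod 967)
202^256 ≡ 352 (mod 967)
202^483 = 202^(256+128+64+32+2+1) ≡ 1 (mod 967).
Result is 1, so (202/967) = 1.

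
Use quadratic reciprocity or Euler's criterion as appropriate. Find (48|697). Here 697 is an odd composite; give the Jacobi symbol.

1

Pull out 2^4: since 697 ≡ 1 (mod 8), (2/697) = +1, so (2/697)^4 = +1.
Reciprocity: 3 ≡ 3 and 697 ≡ 1 (mod 4), so (3/697) = +(697/3).
Reduce top mod 3: now compute (1/3).
Reached (1/3) = 1. Collecting the sign flips along the way, the symbol is +1.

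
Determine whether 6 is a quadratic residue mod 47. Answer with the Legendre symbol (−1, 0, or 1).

Pull out 2: since 47 ≡ 7 (mod 8), (2/47) = +1.
Reciprocity: 3 ≡ 3 and 47 ≡ 3 (mod 4), so (3/47) = −(47/3).
Reduce top mod 3: now compute (2/3).
Pull out 2: since 3 ≡ 3 (mod 8), (2/3) = -1.
Reached (1/3) = 1. Collecting the sign flips along the way, the symbol is +1.

1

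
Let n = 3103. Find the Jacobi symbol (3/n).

-1

Reciprocity: 3 ≡ 3 and 3103 ≡ 3 (mod 4), so (3/3103) = −(3103/3).
Reduce top mod 3: now compute (1/3).
Reached (1/3) = 1. Collecting the sign flips along the way, the symbol is -1.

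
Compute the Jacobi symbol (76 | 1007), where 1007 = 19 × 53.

Pull out 2^2: since 1007 ≡ 7 (mod 8), (2/1007) = +1, so (2/1007)^2 = +1.
Reciprocity: 19 ≡ 3 and 1007 ≡ 3 (mod 4), so (19/1007) = −(1007/19).
Reduce top mod 19: now compute (0/19).
Top reduces to 0: gcd > 1, so the symbol is 0.

0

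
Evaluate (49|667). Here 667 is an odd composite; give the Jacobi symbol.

Reciprocity: 49 ≡ 1 and 667 ≡ 3 (mod 4), so (49/667) = +(667/49).
Reduce top mod 49: now compute (30/49).
Pull out 2: since 49 ≡ 1 (mod 8), (2/49) = +1.
Reciprocity: 15 ≡ 3 and 49 ≡ 1 (mod 4), so (15/49) = +(49/15).
Reduce top mod 15: now compute (4/15).
Pull out 2^2: since 15 ≡ 7 (mod 8), (2/15) = +1, so (2/15)^2 = +1.
Reached (1/15) = 1. Collecting the sign flips along the way, the symbol is +1.

1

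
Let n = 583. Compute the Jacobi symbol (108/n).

-1

Pull out 2^2: since 583 ≡ 7 (mod 8), (2/583) = +1, so (2/583)^2 = +1.
Reciprocity: 27 ≡ 3 and 583 ≡ 3 (mod 4), so (27/583) = −(583/27).
Reduce top mod 27: now compute (16/27).
Pull out 2^4: since 27 ≡ 3 (mod 8), (2/27) = -1, so (2/27)^4 = +1.
Reached (1/27) = 1. Collecting the sign flips along the way, the symbol is -1.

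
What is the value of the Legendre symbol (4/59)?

1

Euler's criterion: (4/59) ≡ 4^29 (mod 59).
4^2 ≡ 16 (mod 59)
4^4 ≡ 20 (mod 59)
4^8 ≡ 46 (mod 59)
4^16 ≡ 51 (mod 59)
4^29 = 4^(16+8+4+1) ≡ 1 (mod 59).
Result is 1, so (4/59) = 1.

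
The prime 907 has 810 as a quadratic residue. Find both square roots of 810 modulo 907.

327, 580

Since 907 ≡ 3 (mod 4), a square root of 810 is 810^((907+1)/4) = 810^227 mod 907.
Repeated squaring: 810^2≡339, 810^4≡639, 810^8≡171, 810^16≡217, 810^32≡832, 810^64≡183, 810^128≡837 (mod 907).
810^227 = 810^(128+64+32+2+1) ≡ 580 (mod 907).
Check: 580² = 336400 ≡ 810 (mod 907). The two roots are 327 and 580.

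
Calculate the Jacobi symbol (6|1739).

-1

Pull out 2: since 1739 ≡ 3 (mod 8), (2/1739) = -1.
Reciprocity: 3 ≡ 3 and 1739 ≡ 3 (mod 4), so (3/1739) = −(1739/3).
Reduce top mod 3: now compute (2/3).
Pull out 2: since 3 ≡ 3 (mod 8), (2/3) = -1.
Reached (1/3) = 1. Collecting the sign flips along the way, the symbol is -1.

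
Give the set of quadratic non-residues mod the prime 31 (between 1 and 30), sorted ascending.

Square k = 1,…,15 (k and 31−k give the same square):
1²=1, 2²=4, 3²=9, 4²=16, 5²=25, 6²≡5, 7²≡18, 8²≡2, 9²≡19, 10²≡7, 11²≡28, 12²≡20, 13²≡14, 14²≡10, 15²≡8 (mod 31).
The residues are {1, 2, 4, 5, 7, 8, 9, 10, 14, 16, 18, 19, 20, 25, 28}; the non-residues are the remaining 15 nonzero classes.

3,6,11,12,13,15,17,21,22,23,24,26,27,29,30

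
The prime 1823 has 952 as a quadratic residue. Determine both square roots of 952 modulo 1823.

Since 1823 ≡ 3 (mod 4), a square root of 952 is 952^((1823+1)/4) = 952^456 mod 1823.
Repeated squaring: 952^2≡273, 952^4≡1609, 952^8≡221, 952^16≡1443, 952^32≡383, 952^64≡849, 952^128≡716, 952^256≡393 (mod 1823).
952^456 = 952^(256+128+64+8) ≡ 710 (mod 1823).
Check: 710² = 504100 ≡ 952 (mod 1823). The two roots are 710 and 1113.

710, 1113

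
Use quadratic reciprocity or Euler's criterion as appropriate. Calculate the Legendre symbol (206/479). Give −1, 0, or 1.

Pull out 2: since 479 ≡ 7 (mod 8), (2/479) = +1.
Reciprocity: 103 ≡ 3 and 479 ≡ 3 (mod 4), so (103/479) = −(479/103).
Reduce top mod 103: now compute (67/103).
Reciprocity: 67 ≡ 3 and 103 ≡ 3 (mod 4), so (67/103) = −(103/67).
Reduce top mod 67: now compute (36/67).
Pull out 2^2: since 67 ≡ 3 (mod 8), (2/67) = -1, so (2/67)^2 = +1.
Reciprocity: 9 ≡ 1 and 67 ≡ 3 (mod 4), so (9/67) = +(67/9).
Reduce top mod 9: now compute (4/9).
Pull out 2^2: since 9 ≡ 1 (mod 8), (2/9) = +1, so (2/9)^2 = +1.
Reached (1/9) = 1. Collecting the sign flips along the way, the symbol is +1.

1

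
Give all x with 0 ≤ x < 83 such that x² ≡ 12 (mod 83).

26, 57

Since 83 ≡ 3 (mod 4), a square root of 12 is 12^((83+1)/4) = 12^21 mod 83.
Repeated squaring: 12^2≡61, 12^4≡69, 12^8≡30, 12^16≡70 (mod 83).
12^21 = 12^(16+4+1) ≡ 26 (mod 83).
Check: 26² = 676 ≡ 12 (mod 83). The two roots are 26 and 57.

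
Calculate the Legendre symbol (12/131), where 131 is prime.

1

Pull out 2^2: since 131 ≡ 3 (mod 8), (2/131) = -1, so (2/131)^2 = +1.
Reciprocity: 3 ≡ 3 and 131 ≡ 3 (mod 4), so (3/131) = −(131/3).
Reduce top mod 3: now compute (2/3).
Pull out 2: since 3 ≡ 3 (mod 8), (2/3) = -1.
Reached (1/3) = 1. Collecting the sign flips along the way, the symbol is +1.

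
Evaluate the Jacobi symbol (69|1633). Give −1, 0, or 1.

0

Reciprocity: 69 ≡ 1 and 1633 ≡ 1 (mod 4), so (69/1633) = +(1633/69).
Reduce top mod 69: now compute (46/69).
Pull out 2: since 69 ≡ 5 (mod 8), (2/69) = -1.
Reciprocity: 23 ≡ 3 and 69 ≡ 1 (mod 4), so (23/69) = +(69/23).
Reduce top mod 23: now compute (0/23).
Top reduces to 0: gcd > 1, so the symbol is 0.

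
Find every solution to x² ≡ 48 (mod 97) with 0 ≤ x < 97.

97 ≡ 1 (mod 4), so we find a root by search.
Trying successive values, 40² = 1600 ≡ 48 (mod 97). The other root is 97 − 40 = 57.

40, 57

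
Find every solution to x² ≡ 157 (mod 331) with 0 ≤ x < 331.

56, 275

Since 331 ≡ 3 (mod 4), a square root of 157 is 157^((331+1)/4) = 157^83 mod 331.
Repeated squaring: 157^2≡155, 157^4≡193, 157^8≡177, 157^16≡215, 157^32≡216, 157^64≡316 (mod 331).
157^83 = 157^(64+16+2+1) ≡ 56 (mod 331).
Check: 56² = 3136 ≡ 157 (mod 331). The two roots are 56 and 275.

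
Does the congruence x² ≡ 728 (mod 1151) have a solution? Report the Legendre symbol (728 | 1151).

-1

Euler's criterion: (728/1151) ≡ 728^575 (mod 1151).
728^2 ≡ 524 (mod 1151)
728^4 ≡ 638 (mod 1151)
728^8 ≡ 741 (mod 1151)
728^16 ≡ 54 (mod 1151)
728^32 ≡ 614 (mod 1151)
728^64 ≡ 619 (mod 1151)
728^128 ≡ 1029 (mod 1151)
728^256 ≡ 1072 (mod 1151)
728^512 ≡ 486 (mod 1151)
728^575 = 728^(512+32+16+8+4+2+1) ≡ 1150 (mod 1151).
Result is 1150 ≡ −1, so (728/1151) = −1.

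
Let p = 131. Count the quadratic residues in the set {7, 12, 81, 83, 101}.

(7/131) = +1 → QR.
(12/131) = +1 → QR.
(81/131) = +1 → QR.
(83/131) = -1 → non-residue.
(101/131) = +1 → QR.
Total quadratic residues among the 5: 4.

4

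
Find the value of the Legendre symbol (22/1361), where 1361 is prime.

Pull out 2: since 1361 ≡ 1 (mod 8), (2/1361) = +1.
Reciprocity: 11 ≡ 3 and 1361 ≡ 1 (mod 4), so (11/1361) = +(1361/11).
Reduce top mod 11: now compute (8/11).
Pull out 2^3: since 11 ≡ 3 (mod 8), (2/11) = -1, so (2/11)^3 = -1.
Reached (1/11) = 1. Collecting the sign flips along the way, the symbol is -1.

-1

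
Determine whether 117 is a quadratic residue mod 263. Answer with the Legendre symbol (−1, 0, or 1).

Reciprocity: 117 ≡ 1 and 263 ≡ 3 (mod 4), so (117/263) = +(263/117).
Reduce top mod 117: now compute (29/117).
Reciprocity: 29 ≡ 1 and 117 ≡ 1 (mod 4), so (29/117) = +(117/29).
Reduce top mod 29: now compute (1/29).
Reached (1/29) = 1. Collecting the sign flips along the way, the symbol is +1.

1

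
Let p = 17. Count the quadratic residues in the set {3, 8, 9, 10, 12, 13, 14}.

(3/17) = -1 → non-residue.
(8/17) = +1 → QR.
(9/17) = +1 → QR.
(10/17) = -1 → non-residue.
(12/17) = -1 → non-residue.
(13/17) = +1 → QR.
(14/17) = -1 → non-residue.
Total quadratic residues among the 7: 3.

3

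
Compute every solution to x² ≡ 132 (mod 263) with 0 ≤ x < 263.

55, 208

Since 263 ≡ 3 (mod 4), a square root of 132 is 132^((263+1)/4) = 132^66 mod 263.
Repeated squaring: 132^2≡66, 132^4≡148, 132^8≡75, 132^16≡102, 132^32≡147, 132^64≡43 (mod 263).
132^66 = 132^(64+2) ≡ 208 (mod 263).
Check: 208² = 43264 ≡ 132 (mod 263). The two roots are 55 and 208.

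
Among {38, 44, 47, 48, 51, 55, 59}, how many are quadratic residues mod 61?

2

(38/61) = -1 → non-residue.
(44/61) = -1 → non-residue.
(47/61) = +1 → QR.
(48/61) = +1 → QR.
(51/61) = -1 → non-residue.
(55/61) = -1 → non-residue.
(59/61) = -1 → non-residue.
Total quadratic residues among the 7: 2.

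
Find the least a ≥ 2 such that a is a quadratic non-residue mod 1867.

2

(2/1867) = −1, so 2 is the smallest positive non-residue mod 1867.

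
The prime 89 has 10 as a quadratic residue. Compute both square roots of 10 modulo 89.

30, 59

89 ≡ 1 (mod 4), so we find a root by search.
Trying successive values, 30² = 900 ≡ 10 (mod 89). The other root is 89 − 30 = 59.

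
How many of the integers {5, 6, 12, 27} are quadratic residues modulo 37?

(5/37) = -1 → non-residue.
(6/37) = -1 → non-residue.
(12/37) = +1 → QR.
(27/37) = +1 → QR.
Total quadratic residues among the 4: 2.

2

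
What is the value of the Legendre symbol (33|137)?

Reciprocity: 33 ≡ 1 and 137 ≡ 1 (mod 4), so (33/137) = +(137/33).
Reduce top mod 33: now compute (5/33).
Reciprocity: 5 ≡ 1 and 33 ≡ 1 (mod 4), so (5/33) = +(33/5).
Reduce top mod 5: now compute (3/5).
Reciprocity: 3 ≡ 3 and 5 ≡ 1 (mod 4), so (3/5) = +(5/3).
Reduce top mod 3: now compute (2/3).
Pull out 2: since 3 ≡ 3 (mod 8), (2/3) = -1.
Reached (1/3) = 1. Collecting the sign flips along the way, the symbol is -1.

-1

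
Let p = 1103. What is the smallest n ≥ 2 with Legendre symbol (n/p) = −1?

(2/1103) = +1, so 2 is a residue.
(3/1103) = +1, so 3 is a residue.
(4/1103) = +1, so 4 is a residue.
(5/1103) = −1, so 5 is the smallest positive non-residue mod 1103.

5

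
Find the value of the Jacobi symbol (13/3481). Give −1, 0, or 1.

Reciprocity: 13 ≡ 1 and 3481 ≡ 1 (mod 4), so (13/3481) = +(3481/13).
Reduce top mod 13: now compute (10/13).
Pull out 2: since 13 ≡ 5 (mod 8), (2/13) = -1.
Reciprocity: 5 ≡ 1 and 13 ≡ 1 (mod 4), so (5/13) = +(13/5).
Reduce top mod 5: now compute (3/5).
Reciprocity: 3 ≡ 3 and 5 ≡ 1 (mod 4), so (3/5) = +(5/3).
Reduce top mod 3: now compute (2/3).
Pull out 2: since 3 ≡ 3 (mod 8), (2/3) = -1.
Reached (1/3) = 1. Collecting the sign flips along the way, the symbol is +1.

1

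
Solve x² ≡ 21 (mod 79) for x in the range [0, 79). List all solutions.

10, 69

Since 79 ≡ 3 (mod 4), a square root of 21 is 21^((79+1)/4) = 21^20 mod 79.
Repeated squaring: 21^2≡46, 21^4≡62, 21^8≡52, 21^16≡18 (mod 79).
21^20 = 21^(16+4) ≡ 10 (mod 79).
Check: 10² = 100 ≡ 21 (mod 79). The two roots are 10 and 69.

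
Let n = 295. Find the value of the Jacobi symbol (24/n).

-1

Pull out 2^3: since 295 ≡ 7 (mod 8), (2/295) = +1, so (2/295)^3 = +1.
Reciprocity: 3 ≡ 3 and 295 ≡ 3 (mod 4), so (3/295) = −(295/3).
Reduce top mod 3: now compute (1/3).
Reached (1/3) = 1. Collecting the sign flips along the way, the symbol is -1.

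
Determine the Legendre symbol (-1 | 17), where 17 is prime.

First reduce: -1 ≡ 16 (mod 17).
Pull out 2^4: since 17 ≡ 1 (mod 8), (2/17) = +1, so (2/17)^4 = +1.
Reached (1/17) = 1. Collecting the sign flips along the way, the symbol is +1.

1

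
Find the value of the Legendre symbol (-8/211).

First reduce: -8 ≡ 203 (mod 211).
Reciprocity: 203 ≡ 3 and 211 ≡ 3 (mod 4), so (203/211) = −(211/203).
Reduce top mod 203: now compute (8/203).
Pull out 2^3: since 203 ≡ 3 (mod 8), (2/203) = -1, so (2/203)^3 = -1.
Reached (1/203) = 1. Collecting the sign flips along the way, the symbol is +1.

1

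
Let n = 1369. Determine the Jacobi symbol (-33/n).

First reduce: -33 ≡ 1336 (mod 1369).
Pull out 2^3: since 1369 ≡ 1 (mod 8), (2/1369) = +1, so (2/1369)^3 = +1.
Reciprocity: 167 ≡ 3 and 1369 ≡ 1 (mod 4), so (167/1369) = +(1369/167).
Reduce top mod 167: now compute (33/167).
Reciprocity: 33 ≡ 1 and 167 ≡ 3 (mod 4), so (33/167) = +(167/33).
Reduce top mod 33: now compute (2/33).
Pull out 2: since 33 ≡ 1 (mod 8), (2/33) = +1.
Reached (1/33) = 1. Collecting the sign flips along the way, the symbol is +1.

1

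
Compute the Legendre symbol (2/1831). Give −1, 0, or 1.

Pull out 2: since 1831 ≡ 7 (mod 8), (2/1831) = +1.
Reached (1/1831) = 1. Collecting the sign flips along the way, the symbol is +1.

1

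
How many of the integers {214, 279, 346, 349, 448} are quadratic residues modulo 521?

1

(214/521) = -1 → non-residue.
(279/521) = +1 → QR.
(346/521) = -1 → non-residue.
(349/521) = -1 → non-residue.
(448/521) = -1 → non-residue.
Total quadratic residues among the 5: 1.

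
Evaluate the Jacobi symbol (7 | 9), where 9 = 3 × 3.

Reciprocity: 7 ≡ 3 and 9 ≡ 1 (mod 4), so (7/9) = +(9/7).
Reduce top mod 7: now compute (2/7).
Pull out 2: since 7 ≡ 7 (mod 8), (2/7) = +1.
Reached (1/7) = 1. Collecting the sign flips along the way, the symbol is +1.

1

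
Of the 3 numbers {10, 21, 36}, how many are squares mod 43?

3

(10/43) = +1 → QR.
(21/43) = +1 → QR.
(36/43) = +1 → QR.
Total quadratic residues among the 3: 3.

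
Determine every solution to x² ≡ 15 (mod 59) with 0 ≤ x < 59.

29, 30

Since 59 ≡ 3 (mod 4), a square root of 15 is 15^((59+1)/4) = 15^15 mod 59.
Repeated squaring: 15^2≡48, 15^4≡3, 15^8≡9 (mod 59).
15^15 = 15^(8+4+2+1) ≡ 29 (mod 59).
Check: 29² = 841 ≡ 15 (mod 59). The two roots are 29 and 30.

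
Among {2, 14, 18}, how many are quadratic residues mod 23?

2

(2/23) = +1 → QR.
(14/23) = -1 → non-residue.
(18/23) = +1 → QR.
Total quadratic residues among the 3: 2.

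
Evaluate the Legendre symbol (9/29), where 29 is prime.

Reciprocity: 9 ≡ 1 and 29 ≡ 1 (mod 4), so (9/29) = +(29/9).
Reduce top mod 9: now compute (2/9).
Pull out 2: since 9 ≡ 1 (mod 8), (2/9) = +1.
Reached (1/9) = 1. Collecting the sign flips along the way, the symbol is +1.

1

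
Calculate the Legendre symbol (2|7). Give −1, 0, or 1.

Euler's criterion: (2/7) ≡ 2^3 (mod 7).
2^2 ≡ 4 (mod 7)
2^3 = 2^(2+1) ≡ 1 (mod 7).
Result is 1, so (2/7) = 1.

1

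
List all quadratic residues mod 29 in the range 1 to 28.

Square k = 1,…,14 (k and 29−k give the same square):
1²=1, 2²=4, 3²=9, 4²=16, 5²=25, 6²≡7, 7²≡20, 8²≡6, 9²≡23, 10²≡13, 11²≡5, 12²≡28, 13²≡24, 14²≡22 (mod 29).
So the quadratic residues mod 29 are {1, 4, 5, 6, 7, 9, 13, 16, 20, 22, 23, 24, 25, 28}.

1,4,5,6,7,9,13,16,20,22,23,24,25,28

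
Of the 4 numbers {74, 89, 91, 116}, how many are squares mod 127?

1

(74/127) = +1 → QR.
(89/127) = -1 → non-residue.
(91/127) = -1 → non-residue.
(116/127) = -1 → non-residue.
Total quadratic residues among the 4: 1.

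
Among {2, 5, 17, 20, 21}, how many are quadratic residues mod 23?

(2/23) = +1 → QR.
(5/23) = -1 → non-residue.
(17/23) = -1 → non-residue.
(20/23) = -1 → non-residue.
(21/23) = -1 → non-residue.
Total quadratic residues among the 5: 1.

1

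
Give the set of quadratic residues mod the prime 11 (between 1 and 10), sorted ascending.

Square k = 1,…,5 (k and 11−k give the same square):
1²=1, 2²=4, 3²=9, 4²≡5, 5²≡3 (mod 11).
So the quadratic residues mod 11 are {1, 3, 4, 5, 9}.

1, 3, 4, 5, 9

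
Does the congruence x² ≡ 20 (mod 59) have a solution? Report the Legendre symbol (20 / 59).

Euler's criterion: (20/59) ≡ 20^29 (mod 59).
20^2 ≡ 46 (mod 59)
20^4 ≡ 51 (mod 59)
20^8 ≡ 5 (mod 59)
20^16 ≡ 25 (mod 59)
20^29 = 20^(16+8+4+1) ≡ 1 (mod 59).
Result is 1, so (20/59) = 1.

1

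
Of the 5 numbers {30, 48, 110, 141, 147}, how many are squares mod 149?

(30/149) = +1 → QR.
(48/149) = -1 → non-residue.
(110/149) = +1 → QR.
(141/149) = -1 → non-residue.
(147/149) = -1 → non-residue.
Total quadratic residues among the 5: 2.

2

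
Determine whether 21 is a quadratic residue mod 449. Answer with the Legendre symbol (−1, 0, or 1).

-1

Reciprocity: 21 ≡ 1 and 449 ≡ 1 (mod 4), so (21/449) = +(449/21).
Reduce top mod 21: now compute (8/21).
Pull out 2^3: since 21 ≡ 5 (mod 8), (2/21) = -1, so (2/21)^3 = -1.
Reached (1/21) = 1. Collecting the sign flips along the way, the symbol is -1.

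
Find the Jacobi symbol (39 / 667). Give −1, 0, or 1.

Reciprocity: 39 ≡ 3 and 667 ≡ 3 (mod 4), so (39/667) = −(667/39).
Reduce top mod 39: now compute (4/39).
Pull out 2^2: since 39 ≡ 7 (mod 8), (2/39) = +1, so (2/39)^2 = +1.
Reached (1/39) = 1. Collecting the sign flips along the way, the symbol is -1.

-1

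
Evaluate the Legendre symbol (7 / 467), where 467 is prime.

1

Reciprocity: 7 ≡ 3 and 467 ≡ 3 (mod 4), so (7/467) = −(467/7).
Reduce top mod 7: now compute (5/7).
Reciprocity: 5 ≡ 1 and 7 ≡ 3 (mod 4), so (5/7) = +(7/5).
Reduce top mod 5: now compute (2/5).
Pull out 2: since 5 ≡ 5 (mod 8), (2/5) = -1.
Reached (1/5) = 1. Collecting the sign flips along the way, the symbol is +1.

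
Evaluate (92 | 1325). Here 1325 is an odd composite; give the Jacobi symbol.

Pull out 2^2: since 1325 ≡ 5 (mod 8), (2/1325) = -1, so (2/1325)^2 = +1.
Reciprocity: 23 ≡ 3 and 1325 ≡ 1 (mod 4), so (23/1325) = +(1325/23).
Reduce top mod 23: now compute (14/23).
Pull out 2: since 23 ≡ 7 (mod 8), (2/23) = +1.
Reciprocity: 7 ≡ 3 and 23 ≡ 3 (mod 4), so (7/23) = −(23/7).
Reduce top mod 7: now compute (2/7).
Pull out 2: since 7 ≡ 7 (mod 8), (2/7) = +1.
Reached (1/7) = 1. Collecting the sign flips along the way, the symbol is -1.

-1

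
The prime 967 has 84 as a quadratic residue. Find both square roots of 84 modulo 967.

Since 967 ≡ 3 (mod 4), a square root of 84 is 84^((967+1)/4) = 84^242 mod 967.
Repeated squaring: 84^2≡287, 84^4≡174, 84^8≡299, 84^16≡437, 84^32≡470, 84^64≡424, 84^128≡881 (mod 967).
84^242 = 84^(128+64+32+16+2) ≡ 622 (mod 967).
Check: 622² = 386884 ≡ 84 (mod 967). The two roots are 345 and 622.

345, 622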